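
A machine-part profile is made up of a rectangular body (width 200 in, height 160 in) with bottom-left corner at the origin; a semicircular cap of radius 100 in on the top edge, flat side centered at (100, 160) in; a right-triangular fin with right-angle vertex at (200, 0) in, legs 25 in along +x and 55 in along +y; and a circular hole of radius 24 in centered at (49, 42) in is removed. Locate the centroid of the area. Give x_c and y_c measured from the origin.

Part | A | x̄ᵢ | ȳᵢ | A·x̄ᵢ | A·ȳᵢ
rectangular body | 32000.00 | 100.00 | 80.00 | 3200000.00 | 2560000.00
semicircular top | 15707.96 | 100.00 | 202.44 | 1570796.33 | 3179940.79
triangular fin | 687.50 | 208.33 | 18.33 | 143229.17 | 12604.17
hole | -1809.56 | 49.00 | 42.00 | -88668.31 | -76001.41
Σ | 46585.91 |  |  | 4825357.18 | 5676543.55
x_c = 4825357.18 / 46585.91 = 103.58 in
y_c = 5676543.55 / 46585.91 = 121.85 in

x_c = 103.58 in, y_c = 121.85 in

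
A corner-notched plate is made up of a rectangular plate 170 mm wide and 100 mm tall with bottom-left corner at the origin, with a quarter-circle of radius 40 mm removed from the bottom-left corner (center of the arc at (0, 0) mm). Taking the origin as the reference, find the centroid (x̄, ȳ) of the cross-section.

x̄ = 90.43 mm, ȳ = 52.64 mm

plate: A = 170 × 100 = 17000.00, centroid at (85.00, 50.00).
removed quarter-circle: A = −¼π·40² = -1256.64, centroid at (16.98, 16.98).
ΣA = 15743.36 mm², ΣAx̄ = 1423666.67 mm³, ΣAȳ = 828666.67 mm³.
x̄ = 1423666.67/15743.36 = 90.43 mm; ȳ = 828666.67/15743.36 = 52.64 mm.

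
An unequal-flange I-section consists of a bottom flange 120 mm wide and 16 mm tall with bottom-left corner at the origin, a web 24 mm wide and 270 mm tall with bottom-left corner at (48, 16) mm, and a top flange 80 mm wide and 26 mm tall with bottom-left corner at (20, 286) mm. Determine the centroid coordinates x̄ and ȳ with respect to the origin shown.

bottom flange: A = 120 × 16 = 1920.00, centroid at (60.00, 8.00).
web: A = 24 × 270 = 6480.00, centroid at (60.00, 151.00).
top flange: A = 80 × 26 = 2080.00, centroid at (60.00, 299.00).
ΣA = 10480.00 mm²
ΣAx̄ = (1920.00)(60.00) + (6480.00)(60.00) + (2080.00)(60.00) = 628800.00 mm³
ΣAȳ = (1920.00)(8.00) + (6480.00)(151.00) + (2080.00)(299.00) = 1615760.00 mm³
x̄ = 628800.00 / 10480.00 = 60.00 mm
ȳ = 1615760.00 / 10480.00 = 154.18 mm

x̄ = 60.00 mm, ȳ = 154.18 mm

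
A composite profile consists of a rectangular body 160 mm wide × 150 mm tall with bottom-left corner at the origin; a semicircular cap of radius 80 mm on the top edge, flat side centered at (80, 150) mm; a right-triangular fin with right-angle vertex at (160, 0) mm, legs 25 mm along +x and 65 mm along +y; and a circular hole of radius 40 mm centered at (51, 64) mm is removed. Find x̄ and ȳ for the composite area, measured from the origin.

rectangular body: A = 160 × 150 = 24000.00, centroid at (80.00, 75.00).
semicircular top: A = ½π·80² = 10053.10, centroid at (80.00, 183.95).
triangular fin: A = ½·25·65 = 812.50, centroid at (168.33, 21.67).
hole: A = −π·40² = -5026.55, centroid at (51.00, 64.00).
ΣA = 29839.05 mm²
ΣAx̄ = (24000.00)(80.00) + (10053.10)(80.00) + (812.50)(168.33) + (-5026.55)(51.00) = 2604664.59 mm³
ΣAȳ = (24000.00)(75.00) + (10053.10)(183.95) + (812.50)(21.67) + (-5026.55)(64.00) = 3345202.89 mm³
x̄ = 2604664.59 / 29839.05 = 87.29 mm
ȳ = 3345202.89 / 29839.05 = 112.11 mm

x̄ = 87.29 mm, ȳ = 112.11 mm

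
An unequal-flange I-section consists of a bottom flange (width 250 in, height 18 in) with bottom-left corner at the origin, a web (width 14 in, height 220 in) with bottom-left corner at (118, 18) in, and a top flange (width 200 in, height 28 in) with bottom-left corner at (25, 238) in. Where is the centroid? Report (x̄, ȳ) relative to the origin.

x̄ = 125.00 in, ȳ = 140.06 in

bottom flange: A = 250 × 18 = 4500.00, centroid at (125.00, 9.00).
web: A = 14 × 220 = 3080.00, centroid at (125.00, 128.00).
top flange: A = 200 × 28 = 5600.00, centroid at (125.00, 252.00).
ΣA = 13180.00 in²
ΣAx̄ = (4500.00)(125.00) + (3080.00)(125.00) + (5600.00)(125.00) = 1647500.00 in³
ΣAȳ = (4500.00)(9.00) + (3080.00)(128.00) + (5600.00)(252.00) = 1845940.00 in³
x̄ = 1647500.00 / 13180.00 = 125.00 in
ȳ = 1845940.00 / 13180.00 = 140.06 in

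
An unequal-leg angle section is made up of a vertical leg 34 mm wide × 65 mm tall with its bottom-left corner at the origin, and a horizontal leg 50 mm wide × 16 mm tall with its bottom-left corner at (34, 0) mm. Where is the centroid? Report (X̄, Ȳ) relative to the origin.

X̄ = 28.16 mm, Ȳ = 25.99 mm

Part | A | x̄ᵢ | ȳᵢ | A·x̄ᵢ | A·ȳᵢ
vertical leg | 2210.00 | 17.00 | 32.50 | 37570.00 | 71825.00
horizontal leg | 800.00 | 59.00 | 8.00 | 47200.00 | 6400.00
Σ | 3010.00 |  |  | 84770.00 | 78225.00
X̄ = 84770.00 / 3010.00 = 28.16 mm
Ȳ = 78225.00 / 3010.00 = 25.99 mm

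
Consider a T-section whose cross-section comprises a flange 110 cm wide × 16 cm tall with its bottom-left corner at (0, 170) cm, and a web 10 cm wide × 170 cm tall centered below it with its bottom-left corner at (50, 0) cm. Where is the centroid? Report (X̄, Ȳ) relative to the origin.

X̄ = 55.00 cm, Ȳ = 132.31 cm

web: A = 10 × 170 = 1700.00, centroid at (55.00, 85.00).
flange: A = 110 × 16 = 1760.00, centroid at (55.00, 178.00).
ΣA = 3460.00 cm², ΣAX̄ = 190300.00 cm³, ΣAȲ = 457780.00 cm³.
X̄ = 190300.00/3460.00 = 55.00 cm; Ȳ = 457780.00/3460.00 = 132.31 cm.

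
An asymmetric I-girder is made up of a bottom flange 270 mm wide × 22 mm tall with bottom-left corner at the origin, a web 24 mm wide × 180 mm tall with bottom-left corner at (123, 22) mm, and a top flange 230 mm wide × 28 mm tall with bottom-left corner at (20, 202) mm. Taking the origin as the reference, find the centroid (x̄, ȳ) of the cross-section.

x̄ = 135.00 mm, ȳ = 116.18 mm

Part | A | x̄ᵢ | ȳᵢ | A·x̄ᵢ | A·ȳᵢ
bottom flange | 5940.00 | 135.00 | 11.00 | 801900.00 | 65340.00
web | 4320.00 | 135.00 | 112.00 | 583200.00 | 483840.00
top flange | 6440.00 | 135.00 | 216.00 | 869400.00 | 1391040.00
Σ | 16700.00 |  |  | 2254500.00 | 1940220.00
x̄ = 2254500.00 / 16700.00 = 135.00 mm
ȳ = 1940220.00 / 16700.00 = 116.18 mm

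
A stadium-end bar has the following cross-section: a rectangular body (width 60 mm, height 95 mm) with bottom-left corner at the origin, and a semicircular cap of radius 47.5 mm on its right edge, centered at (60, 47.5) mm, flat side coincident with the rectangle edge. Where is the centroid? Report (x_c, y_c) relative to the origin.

x_c = 49.23 mm, y_c = 47.50 mm

rectangular body: A = 60 × 95 = 5700.00, centroid at (30.00, 47.50).
semicircular end: A = ½π·47.5² = 3544.11, centroid at (80.16, 47.50).
ΣA = 9244.11 mm², ΣAx_c = 455094.47 mm³, ΣAy_c = 439095.19 mm³.
x_c = 455094.47/9244.11 = 49.23 mm; y_c = 439095.19/9244.11 = 47.50 mm.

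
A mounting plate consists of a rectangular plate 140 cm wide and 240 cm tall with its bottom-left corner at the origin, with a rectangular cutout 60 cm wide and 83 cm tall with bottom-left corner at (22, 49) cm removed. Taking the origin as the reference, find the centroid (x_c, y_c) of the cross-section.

Part | A | x̄ᵢ | ȳᵢ | A·x̄ᵢ | A·ȳᵢ
plate | 33600.00 | 70.00 | 120.00 | 2352000.00 | 4032000.00
hole | -4980.00 | 52.00 | 90.50 | -258960.00 | -450690.00
Σ | 28620.00 |  |  | 2093040.00 | 3581310.00
x_c = 2093040.00 / 28620.00 = 73.13 cm
y_c = 3581310.00 / 28620.00 = 125.13 cm

x_c = 73.13 cm, y_c = 125.13 cm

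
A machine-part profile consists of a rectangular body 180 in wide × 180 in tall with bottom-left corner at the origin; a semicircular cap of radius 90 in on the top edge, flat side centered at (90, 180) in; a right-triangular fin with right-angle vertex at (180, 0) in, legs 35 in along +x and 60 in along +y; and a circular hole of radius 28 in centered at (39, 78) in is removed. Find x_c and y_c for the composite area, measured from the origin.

x_c = 95.32 in, y_c = 126.31 in

Part | A | x̄ᵢ | ȳᵢ | A·x̄ᵢ | A·ȳᵢ
rectangular body | 32400.00 | 90.00 | 90.00 | 2916000.00 | 2916000.00
semicircular top | 12723.45 | 90.00 | 218.20 | 1145110.52 | 2776221.04
triangular fin | 1050.00 | 191.67 | 20.00 | 201250.00 | 21000.00
hole | -2463.01 | 39.00 | 78.00 | -96057.34 | -192114.67
Σ | 43710.44 |  |  | 4166303.19 | 5521106.37
x_c = 4166303.19 / 43710.44 = 95.32 in
y_c = 5521106.37 / 43710.44 = 126.31 in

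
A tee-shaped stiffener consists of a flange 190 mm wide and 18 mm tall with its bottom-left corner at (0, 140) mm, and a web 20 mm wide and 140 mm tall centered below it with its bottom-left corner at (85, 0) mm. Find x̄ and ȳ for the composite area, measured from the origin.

web: A = 20 × 140 = 2800.00, centroid at (95.00, 70.00).
flange: A = 190 × 18 = 3420.00, centroid at (95.00, 149.00).
ΣA = 6220.00 mm², ΣAx̄ = 590900.00 mm³, ΣAȳ = 705580.00 mm³.
x̄ = 590900.00/6220.00 = 95.00 mm; ȳ = 705580.00/6220.00 = 113.44 mm.

x̄ = 95.00 mm, ȳ = 113.44 mm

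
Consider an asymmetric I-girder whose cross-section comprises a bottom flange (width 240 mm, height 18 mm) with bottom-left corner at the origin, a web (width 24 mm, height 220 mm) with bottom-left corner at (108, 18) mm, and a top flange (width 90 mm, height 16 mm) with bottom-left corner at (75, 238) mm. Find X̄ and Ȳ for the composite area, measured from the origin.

bottom flange: A = 240 × 18 = 4320.00, centroid at (120.00, 9.00).
web: A = 24 × 220 = 5280.00, centroid at (120.00, 128.00).
top flange: A = 90 × 16 = 1440.00, centroid at (120.00, 246.00).
ΣA = 11040.00 mm², ΣAX̄ = 1324800.00 mm³, ΣAȲ = 1068960.00 mm³.
X̄ = 1324800.00/11040.00 = 120.00 mm; Ȳ = 1068960.00/11040.00 = 96.83 mm.

X̄ = 120.00 mm, Ȳ = 96.83 mm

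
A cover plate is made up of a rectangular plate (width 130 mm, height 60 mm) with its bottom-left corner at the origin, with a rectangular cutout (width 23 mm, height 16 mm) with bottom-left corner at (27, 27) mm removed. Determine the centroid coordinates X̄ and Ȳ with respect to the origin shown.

X̄ = 66.31 mm, Ȳ = 29.75 mm

Part | A | x̄ᵢ | ȳᵢ | A·x̄ᵢ | A·ȳᵢ
plate | 7800.00 | 65.00 | 30.00 | 507000.00 | 234000.00
hole | -368.00 | 38.50 | 35.00 | -14168.00 | -12880.00
Σ | 7432.00 |  |  | 492832.00 | 221120.00
X̄ = 492832.00 / 7432.00 = 66.31 mm
Ȳ = 221120.00 / 7432.00 = 29.75 mm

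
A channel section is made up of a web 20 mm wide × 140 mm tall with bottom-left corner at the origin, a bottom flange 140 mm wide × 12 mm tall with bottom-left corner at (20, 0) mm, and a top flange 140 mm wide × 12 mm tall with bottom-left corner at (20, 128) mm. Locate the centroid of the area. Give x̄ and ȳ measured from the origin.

x̄ = 53.64 mm, ȳ = 70.00 mm

web: A = 20 × 140 = 2800.00, centroid at (10.00, 70.00).
bottom flange: A = 140 × 12 = 1680.00, centroid at (90.00, 6.00).
top flange: A = 140 × 12 = 1680.00, centroid at (90.00, 134.00).
ΣA = 6160.00 mm²
ΣAx̄ = (2800.00)(10.00) + (1680.00)(90.00) + (1680.00)(90.00) = 330400.00 mm³
ΣAȳ = (2800.00)(70.00) + (1680.00)(6.00) + (1680.00)(134.00) = 431200.00 mm³
x̄ = 330400.00 / 6160.00 = 53.64 mm
ȳ = 431200.00 / 6160.00 = 70.00 mm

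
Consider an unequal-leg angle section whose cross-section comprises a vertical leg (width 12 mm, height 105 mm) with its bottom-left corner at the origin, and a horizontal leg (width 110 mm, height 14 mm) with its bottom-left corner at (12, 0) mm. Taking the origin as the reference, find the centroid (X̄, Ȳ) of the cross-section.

X̄ = 39.55 mm, Ȳ = 27.48 mm

Part | A | x̄ᵢ | ȳᵢ | A·x̄ᵢ | A·ȳᵢ
vertical leg | 1260.00 | 6.00 | 52.50 | 7560.00 | 66150.00
horizontal leg | 1540.00 | 67.00 | 7.00 | 103180.00 | 10780.00
Σ | 2800.00 |  |  | 110740.00 | 76930.00
X̄ = 110740.00 / 2800.00 = 39.55 mm
Ȳ = 76930.00 / 2800.00 = 27.48 mm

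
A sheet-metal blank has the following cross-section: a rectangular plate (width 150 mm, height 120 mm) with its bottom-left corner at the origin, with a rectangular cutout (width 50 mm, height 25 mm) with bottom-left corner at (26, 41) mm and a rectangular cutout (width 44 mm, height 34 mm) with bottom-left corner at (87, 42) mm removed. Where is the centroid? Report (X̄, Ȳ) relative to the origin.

X̄ = 73.63 mm, Ȳ = 60.63 mm

Part | A | x̄ᵢ | ȳᵢ | A·x̄ᵢ | A·ȳᵢ
plate | 18000.00 | 75.00 | 60.00 | 1350000.00 | 1080000.00
hole 1 | -1250.00 | 51.00 | 53.50 | -63750.00 | -66875.00
hole 2 | -1496.00 | 109.00 | 59.00 | -163064.00 | -88264.00
Σ | 15254.00 |  |  | 1123186.00 | 924861.00
X̄ = 1123186.00 / 15254.00 = 73.63 mm
Ȳ = 924861.00 / 15254.00 = 60.63 mm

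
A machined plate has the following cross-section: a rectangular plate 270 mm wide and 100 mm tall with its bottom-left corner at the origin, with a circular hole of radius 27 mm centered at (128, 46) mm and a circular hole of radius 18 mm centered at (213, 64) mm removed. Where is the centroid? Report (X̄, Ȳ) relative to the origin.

plate: A = 270 × 100 = 27000.00, centroid at (135.00, 50.00).
hole 1: A = −π·27² = -2290.22, centroid at (128.00, 46.00).
hole 2: A = −π·18² = -1017.88, centroid at (213.00, 64.00).
ΣA = 23691.90 mm²
ΣAX̄ = (27000.00)(135.00) + (-2290.22)(128.00) + (-1017.88)(213.00) = 3135044.11 mm³
ΣAȲ = (27000.00)(50.00) + (-2290.22)(46.00) + (-1017.88)(64.00) = 1179505.77 mm³
X̄ = 3135044.11 / 23691.90 = 132.33 mm
Ȳ = 1179505.77 / 23691.90 = 49.79 mm

X̄ = 132.33 mm, Ȳ = 49.79 mm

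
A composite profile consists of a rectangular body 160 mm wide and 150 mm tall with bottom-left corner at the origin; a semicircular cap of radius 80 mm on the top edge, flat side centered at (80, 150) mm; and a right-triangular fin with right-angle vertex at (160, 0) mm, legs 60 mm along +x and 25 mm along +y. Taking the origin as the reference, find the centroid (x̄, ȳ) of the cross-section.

rectangular body: A = 160 × 150 = 24000.00, centroid at (80.00, 75.00).
semicircular top: A = ½π·80² = 10053.10, centroid at (80.00, 183.95).
triangular fin: A = ½·60·25 = 750.00, centroid at (180.00, 8.33).
ΣA = 34803.10 mm², ΣAx̄ = 2859247.72 mm³, ΣAȳ = 3655547.81 mm³.
x̄ = 2859247.72/34803.10 = 82.15 mm; ȳ = 3655547.81/34803.10 = 105.04 mm.

x̄ = 82.15 mm, ȳ = 105.04 mm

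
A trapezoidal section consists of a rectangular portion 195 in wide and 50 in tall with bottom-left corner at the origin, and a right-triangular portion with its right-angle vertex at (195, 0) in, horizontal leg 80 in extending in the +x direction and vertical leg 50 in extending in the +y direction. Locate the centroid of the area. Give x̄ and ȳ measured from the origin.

rectangular portion: A = 195 × 50 = 9750.00, centroid at (97.50, 25.00).
triangular portion: A = ½·80·50 = 2000.00, centroid at (221.67, 16.67).
ΣA = 11750.00 in²
ΣAx̄ = (9750.00)(97.50) + (2000.00)(221.67) = 1393958.33 in³
ΣAȳ = (9750.00)(25.00) + (2000.00)(16.67) = 277083.33 in³
x̄ = 1393958.33 / 11750.00 = 118.63 in
ȳ = 277083.33 / 11750.00 = 23.58 in

x̄ = 118.63 in, ȳ = 23.58 in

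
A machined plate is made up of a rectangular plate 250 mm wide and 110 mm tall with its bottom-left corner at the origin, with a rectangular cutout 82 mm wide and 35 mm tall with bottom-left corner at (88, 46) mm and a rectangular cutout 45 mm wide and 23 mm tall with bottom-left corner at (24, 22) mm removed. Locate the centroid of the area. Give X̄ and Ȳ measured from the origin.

X̄ = 127.96 mm, Ȳ = 54.91 mm

Part | A | x̄ᵢ | ȳᵢ | A·x̄ᵢ | A·ȳᵢ
plate | 27500.00 | 125.00 | 55.00 | 3437500.00 | 1512500.00
hole 1 | -2870.00 | 129.00 | 63.50 | -370230.00 | -182245.00
hole 2 | -1035.00 | 46.50 | 33.50 | -48127.50 | -34672.50
Σ | 23595.00 |  |  | 3019142.50 | 1295582.50
X̄ = 3019142.50 / 23595.00 = 127.96 mm
Ȳ = 1295582.50 / 23595.00 = 54.91 mm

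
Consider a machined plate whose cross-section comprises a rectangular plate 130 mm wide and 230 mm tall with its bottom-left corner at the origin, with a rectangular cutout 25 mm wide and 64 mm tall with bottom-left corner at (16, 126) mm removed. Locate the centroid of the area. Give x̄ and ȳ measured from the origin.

plate: A = 130 × 230 = 29900.00, centroid at (65.00, 115.00).
hole: A = −(25 × 64) = -1600.00, centroid at (28.50, 158.00).
ΣA = 28300.00 mm²
ΣAx̄ = (29900.00)(65.00) + (-1600.00)(28.50) = 1897900.00 mm³
ΣAȳ = (29900.00)(115.00) + (-1600.00)(158.00) = 3185700.00 mm³
x̄ = 1897900.00 / 28300.00 = 67.06 mm
ȳ = 3185700.00 / 28300.00 = 112.57 mm

x̄ = 67.06 mm, ȳ = 112.57 mm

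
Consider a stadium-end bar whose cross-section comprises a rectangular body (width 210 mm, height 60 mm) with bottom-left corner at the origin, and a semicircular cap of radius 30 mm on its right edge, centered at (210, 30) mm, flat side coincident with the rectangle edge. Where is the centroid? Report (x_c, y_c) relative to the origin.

rectangular body: A = 210 × 60 = 12600.00, centroid at (105.00, 30.00).
semicircular end: A = ½π·30² = 1413.72, centroid at (222.73, 30.00).
ΣA = 14013.72 mm²
ΣAx_c = (12600.00)(105.00) + (1413.72)(222.73) = 1637880.51 mm³
ΣAy_c = (12600.00)(30.00) + (1413.72)(30.00) = 420411.50 mm³
x_c = 1637880.51 / 14013.72 = 116.88 mm
y_c = 420411.50 / 14013.72 = 30.00 mm

x_c = 116.88 mm, y_c = 30.00 mm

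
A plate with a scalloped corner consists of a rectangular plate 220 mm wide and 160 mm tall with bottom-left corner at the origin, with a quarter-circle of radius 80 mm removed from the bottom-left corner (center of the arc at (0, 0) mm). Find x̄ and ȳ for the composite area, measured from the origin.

plate: A = 220 × 160 = 35200.00, centroid at (110.00, 80.00).
removed quarter-circle: A = −¼π·80² = -5026.55, centroid at (33.95, 33.95).
ΣA = 30173.45 mm²
ΣAx̄ = (35200.00)(110.00) + (-5026.55)(33.95) = 3701333.33 mm³
ΣAȳ = (35200.00)(80.00) + (-5026.55)(33.95) = 2645333.33 mm³
x̄ = 3701333.33 / 30173.45 = 122.67 mm
ȳ = 2645333.33 / 30173.45 = 87.67 mm

x̄ = 122.67 mm, ȳ = 87.67 mm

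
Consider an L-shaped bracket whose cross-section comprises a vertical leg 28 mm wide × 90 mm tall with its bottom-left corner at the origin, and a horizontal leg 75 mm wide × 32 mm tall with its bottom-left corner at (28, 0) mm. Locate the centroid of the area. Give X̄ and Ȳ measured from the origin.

vertical leg: A = 28 × 90 = 2520.00, centroid at (14.00, 45.00).
horizontal leg: A = 75 × 32 = 2400.00, centroid at (65.50, 16.00).
ΣA = 4920.00 mm²
ΣAX̄ = (2520.00)(14.00) + (2400.00)(65.50) = 192480.00 mm³
ΣAȲ = (2520.00)(45.00) + (2400.00)(16.00) = 151800.00 mm³
X̄ = 192480.00 / 4920.00 = 39.12 mm
Ȳ = 151800.00 / 4920.00 = 30.85 mm

X̄ = 39.12 mm, Ȳ = 30.85 mm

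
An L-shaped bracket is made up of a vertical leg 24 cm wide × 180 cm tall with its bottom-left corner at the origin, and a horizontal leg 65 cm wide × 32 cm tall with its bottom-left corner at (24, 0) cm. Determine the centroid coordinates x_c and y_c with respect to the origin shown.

x_c = 26.46 cm, y_c = 65.95 cm

vertical leg: A = 24 × 180 = 4320.00, centroid at (12.00, 90.00).
horizontal leg: A = 65 × 32 = 2080.00, centroid at (56.50, 16.00).
ΣA = 6400.00 cm², ΣAx_c = 169360.00 cm³, ΣAy_c = 422080.00 cm³.
x_c = 169360.00/6400.00 = 26.46 cm; y_c = 422080.00/6400.00 = 65.95 cm.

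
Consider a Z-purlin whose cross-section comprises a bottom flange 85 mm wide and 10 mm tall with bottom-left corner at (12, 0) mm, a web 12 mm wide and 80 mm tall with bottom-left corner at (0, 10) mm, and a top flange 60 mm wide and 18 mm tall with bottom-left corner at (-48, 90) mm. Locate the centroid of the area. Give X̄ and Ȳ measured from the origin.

bottom flange: A = 85 × 10 = 850.00, centroid at (54.50, 5.00).
web: A = 12 × 80 = 960.00, centroid at (6.00, 50.00).
top flange: A = 60 × 18 = 1080.00, centroid at (-18.00, 99.00).
ΣA = 2890.00 mm²
ΣAX̄ = (850.00)(54.50) + (960.00)(6.00) + (1080.00)(-18.00) = 32645.00 mm³
ΣAȲ = (850.00)(5.00) + (960.00)(50.00) + (1080.00)(99.00) = 159170.00 mm³
X̄ = 32645.00 / 2890.00 = 11.30 mm
Ȳ = 159170.00 / 2890.00 = 55.08 mm

X̄ = 11.30 mm, Ȳ = 55.08 mm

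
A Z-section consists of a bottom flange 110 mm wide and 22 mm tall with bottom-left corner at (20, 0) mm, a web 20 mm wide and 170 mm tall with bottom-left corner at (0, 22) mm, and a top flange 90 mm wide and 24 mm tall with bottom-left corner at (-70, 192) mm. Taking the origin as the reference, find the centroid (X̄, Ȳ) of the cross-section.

bottom flange: A = 110 × 22 = 2420.00, centroid at (75.00, 11.00).
web: A = 20 × 170 = 3400.00, centroid at (10.00, 107.00).
top flange: A = 90 × 24 = 2160.00, centroid at (-25.00, 204.00).
ΣA = 7980.00 mm²
ΣAX̄ = (2420.00)(75.00) + (3400.00)(10.00) + (2160.00)(-25.00) = 161500.00 mm³
ΣAȲ = (2420.00)(11.00) + (3400.00)(107.00) + (2160.00)(204.00) = 831060.00 mm³
X̄ = 161500.00 / 7980.00 = 20.24 mm
Ȳ = 831060.00 / 7980.00 = 104.14 mm

X̄ = 20.24 mm, Ȳ = 104.14 mm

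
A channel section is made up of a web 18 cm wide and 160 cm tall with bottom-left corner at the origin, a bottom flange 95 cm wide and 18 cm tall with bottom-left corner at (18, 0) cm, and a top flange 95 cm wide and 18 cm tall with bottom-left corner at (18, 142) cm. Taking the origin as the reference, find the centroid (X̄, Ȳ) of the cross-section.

Part | A | x̄ᵢ | ȳᵢ | A·x̄ᵢ | A·ȳᵢ
web | 2880.00 | 9.00 | 80.00 | 25920.00 | 230400.00
bottom flange | 1710.00 | 65.50 | 9.00 | 112005.00 | 15390.00
top flange | 1710.00 | 65.50 | 151.00 | 112005.00 | 258210.00
Σ | 6300.00 |  |  | 249930.00 | 504000.00
X̄ = 249930.00 / 6300.00 = 39.67 cm
Ȳ = 504000.00 / 6300.00 = 80.00 cm

X̄ = 39.67 cm, Ȳ = 80.00 cm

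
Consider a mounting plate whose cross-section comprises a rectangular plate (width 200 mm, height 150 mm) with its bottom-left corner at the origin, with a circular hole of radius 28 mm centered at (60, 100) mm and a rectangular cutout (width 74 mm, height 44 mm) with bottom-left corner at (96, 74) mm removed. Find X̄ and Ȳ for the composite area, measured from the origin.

plate: A = 200 × 150 = 30000.00, centroid at (100.00, 75.00).
hole 1: A = −π·28² = -2463.01, centroid at (60.00, 100.00).
hole 2: A = −(74 × 44) = -3256.00, centroid at (133.00, 96.00).
ΣA = 24280.99 mm²
ΣAX̄ = (30000.00)(100.00) + (-2463.01)(60.00) + (-3256.00)(133.00) = 2419171.48 mm³
ΣAȲ = (30000.00)(75.00) + (-2463.01)(100.00) + (-3256.00)(96.00) = 1691123.14 mm³
X̄ = 2419171.48 / 24280.99 = 99.63 mm
Ȳ = 1691123.14 / 24280.99 = 69.65 mm

X̄ = 99.63 mm, Ȳ = 69.65 mm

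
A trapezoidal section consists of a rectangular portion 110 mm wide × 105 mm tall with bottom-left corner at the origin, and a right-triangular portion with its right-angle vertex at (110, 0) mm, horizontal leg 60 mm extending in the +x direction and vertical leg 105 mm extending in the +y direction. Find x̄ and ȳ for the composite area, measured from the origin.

rectangular portion: A = 110 × 105 = 11550.00, centroid at (55.00, 52.50).
triangular portion: A = ½·60·105 = 3150.00, centroid at (130.00, 35.00).
ΣA = 14700.00 mm²
ΣAx̄ = (11550.00)(55.00) + (3150.00)(130.00) = 1044750.00 mm³
ΣAȳ = (11550.00)(52.50) + (3150.00)(35.00) = 716625.00 mm³
x̄ = 1044750.00 / 14700.00 = 71.07 mm
ȳ = 716625.00 / 14700.00 = 48.75 mm

x̄ = 71.07 mm, ȳ = 48.75 mm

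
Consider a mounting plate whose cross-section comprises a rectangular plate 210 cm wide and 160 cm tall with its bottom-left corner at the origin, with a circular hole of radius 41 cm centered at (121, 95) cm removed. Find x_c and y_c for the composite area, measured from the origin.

plate: A = 210 × 160 = 33600.00, centroid at (105.00, 80.00).
hole: A = −π·41² = -5281.02, centroid at (121.00, 95.00).
ΣA = 28318.98 cm²
ΣAx_c = (33600.00)(105.00) + (-5281.02)(121.00) = 2888996.91 cm³
ΣAy_c = (33600.00)(80.00) + (-5281.02)(95.00) = 2186303.36 cm³
x_c = 2888996.91 / 28318.98 = 102.02 cm
y_c = 2186303.36 / 28318.98 = 77.20 cm

x_c = 102.02 cm, y_c = 77.20 cm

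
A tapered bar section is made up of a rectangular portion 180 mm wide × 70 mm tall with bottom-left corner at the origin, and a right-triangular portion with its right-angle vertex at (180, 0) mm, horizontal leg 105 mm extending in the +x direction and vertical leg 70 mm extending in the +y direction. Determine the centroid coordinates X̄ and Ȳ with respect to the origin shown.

rectangular portion: A = 180 × 70 = 12600.00, centroid at (90.00, 35.00).
triangular portion: A = ½·105·70 = 3675.00, centroid at (215.00, 23.33).
ΣA = 16275.00 mm², ΣAX̄ = 1924125.00 mm³, ΣAȲ = 526750.00 mm³.
X̄ = 1924125.00/16275.00 = 118.23 mm; Ȳ = 526750.00/16275.00 = 32.37 mm.

X̄ = 118.23 mm, Ȳ = 32.37 mm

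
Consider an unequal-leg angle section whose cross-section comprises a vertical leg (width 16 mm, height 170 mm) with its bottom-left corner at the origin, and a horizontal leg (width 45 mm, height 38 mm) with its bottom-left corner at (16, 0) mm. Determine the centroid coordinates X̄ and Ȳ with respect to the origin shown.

Part | A | x̄ᵢ | ȳᵢ | A·x̄ᵢ | A·ȳᵢ
vertical leg | 2720.00 | 8.00 | 85.00 | 21760.00 | 231200.00
horizontal leg | 1710.00 | 38.50 | 19.00 | 65835.00 | 32490.00
Σ | 4430.00 |  |  | 87595.00 | 263690.00
X̄ = 87595.00 / 4430.00 = 19.77 mm
Ȳ = 263690.00 / 4430.00 = 59.52 mm

X̄ = 19.77 mm, Ȳ = 59.52 mm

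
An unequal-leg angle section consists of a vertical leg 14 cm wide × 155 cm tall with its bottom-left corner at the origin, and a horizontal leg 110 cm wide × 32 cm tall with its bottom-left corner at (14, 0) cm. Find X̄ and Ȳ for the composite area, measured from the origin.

vertical leg: A = 14 × 155 = 2170.00, centroid at (7.00, 77.50).
horizontal leg: A = 110 × 32 = 3520.00, centroid at (69.00, 16.00).
ΣA = 5690.00 cm², ΣAX̄ = 258070.00 cm³, ΣAȲ = 224495.00 cm³.
X̄ = 258070.00/5690.00 = 45.36 cm; Ȳ = 224495.00/5690.00 = 39.45 cm.

X̄ = 45.36 cm, Ȳ = 39.45 cm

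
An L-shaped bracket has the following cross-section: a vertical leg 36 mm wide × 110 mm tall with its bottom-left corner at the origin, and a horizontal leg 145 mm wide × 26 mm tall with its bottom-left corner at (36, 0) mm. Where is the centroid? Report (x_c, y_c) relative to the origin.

x_c = 62.14 mm, y_c = 34.52 mm

Part | A | x̄ᵢ | ȳᵢ | A·x̄ᵢ | A·ȳᵢ
vertical leg | 3960.00 | 18.00 | 55.00 | 71280.00 | 217800.00
horizontal leg | 3770.00 | 108.50 | 13.00 | 409045.00 | 49010.00
Σ | 7730.00 |  |  | 480325.00 | 266810.00
x_c = 480325.00 / 7730.00 = 62.14 mm
y_c = 266810.00 / 7730.00 = 34.52 mm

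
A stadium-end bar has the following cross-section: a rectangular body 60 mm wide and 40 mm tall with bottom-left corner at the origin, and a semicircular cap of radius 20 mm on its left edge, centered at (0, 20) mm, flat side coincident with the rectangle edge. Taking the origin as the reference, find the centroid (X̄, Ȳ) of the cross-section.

rectangular body: A = 60 × 40 = 2400.00, centroid at (30.00, 20.00).
semicircular end: A = ½π·20² = 628.32, centroid at (-8.49, 20.00).
ΣA = 3028.32 mm²
ΣAX̄ = (2400.00)(30.00) + (628.32)(-8.49) = 66666.67 mm³
ΣAȲ = (2400.00)(20.00) + (628.32)(20.00) = 60566.37 mm³
X̄ = 66666.67 / 3028.32 = 22.01 mm
Ȳ = 60566.37 / 3028.32 = 20.00 mm

X̄ = 22.01 mm, Ȳ = 20.00 mm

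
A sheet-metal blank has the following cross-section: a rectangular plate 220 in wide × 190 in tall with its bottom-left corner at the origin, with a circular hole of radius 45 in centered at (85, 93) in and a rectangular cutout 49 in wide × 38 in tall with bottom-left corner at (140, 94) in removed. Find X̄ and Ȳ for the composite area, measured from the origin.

X̄ = 111.71 in, Ȳ = 94.38 in

Part | A | x̄ᵢ | ȳᵢ | A·x̄ᵢ | A·ȳᵢ
plate | 41800.00 | 110.00 | 95.00 | 4598000.00 | 3971000.00
hole 1 | -6361.73 | 85.00 | 93.00 | -540746.64 | -591640.44
hole 2 | -1862.00 | 164.50 | 113.00 | -306299.00 | -210406.00
Σ | 33576.27 |  |  | 3750954.36 | 3168953.56
X̄ = 3750954.36 / 33576.27 = 111.71 in
Ȳ = 3168953.56 / 33576.27 = 94.38 in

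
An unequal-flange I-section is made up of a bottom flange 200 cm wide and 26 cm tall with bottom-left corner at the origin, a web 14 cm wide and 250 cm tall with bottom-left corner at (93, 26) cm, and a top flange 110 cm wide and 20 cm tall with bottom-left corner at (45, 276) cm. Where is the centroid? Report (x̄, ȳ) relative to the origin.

bottom flange: A = 200 × 26 = 5200.00, centroid at (100.00, 13.00).
web: A = 14 × 250 = 3500.00, centroid at (100.00, 151.00).
top flange: A = 110 × 20 = 2200.00, centroid at (100.00, 286.00).
ΣA = 10900.00 cm², ΣAx̄ = 1090000.00 cm³, ΣAȳ = 1225300.00 cm³.
x̄ = 1090000.00/10900.00 = 100.00 cm; ȳ = 1225300.00/10900.00 = 112.41 cm.

x̄ = 100.00 cm, ȳ = 112.41 cm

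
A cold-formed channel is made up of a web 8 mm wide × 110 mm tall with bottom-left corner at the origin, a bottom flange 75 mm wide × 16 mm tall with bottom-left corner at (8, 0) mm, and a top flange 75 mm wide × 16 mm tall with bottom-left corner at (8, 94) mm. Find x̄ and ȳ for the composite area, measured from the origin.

x̄ = 34.37 mm, ȳ = 55.00 mm

web: A = 8 × 110 = 880.00, centroid at (4.00, 55.00).
bottom flange: A = 75 × 16 = 1200.00, centroid at (45.50, 8.00).
top flange: A = 75 × 16 = 1200.00, centroid at (45.50, 102.00).
ΣA = 3280.00 mm²
ΣAx̄ = (880.00)(4.00) + (1200.00)(45.50) + (1200.00)(45.50) = 112720.00 mm³
ΣAȳ = (880.00)(55.00) + (1200.00)(8.00) + (1200.00)(102.00) = 180400.00 mm³
x̄ = 112720.00 / 3280.00 = 34.37 mm
ȳ = 180400.00 / 3280.00 = 55.00 mm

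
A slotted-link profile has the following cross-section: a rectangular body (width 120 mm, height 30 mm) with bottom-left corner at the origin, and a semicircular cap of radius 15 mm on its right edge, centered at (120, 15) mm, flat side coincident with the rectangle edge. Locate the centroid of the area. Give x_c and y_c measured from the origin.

rectangular body: A = 120 × 30 = 3600.00, centroid at (60.00, 15.00).
semicircular end: A = ½π·15² = 353.43, centroid at (126.37, 15.00).
ΣA = 3953.43 mm²
ΣAx_c = (3600.00)(60.00) + (353.43)(126.37) = 260661.50 mm³
ΣAy_c = (3600.00)(15.00) + (353.43)(15.00) = 59301.44 mm³
x_c = 260661.50 / 3953.43 = 65.93 mm
y_c = 59301.44 / 3953.43 = 15.00 mm

x_c = 65.93 mm, y_c = 15.00 mm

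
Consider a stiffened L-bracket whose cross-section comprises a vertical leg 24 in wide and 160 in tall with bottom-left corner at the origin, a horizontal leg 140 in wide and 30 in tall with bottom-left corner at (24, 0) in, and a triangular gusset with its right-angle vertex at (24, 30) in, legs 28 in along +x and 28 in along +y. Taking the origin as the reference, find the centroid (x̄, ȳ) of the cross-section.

Part | A | x̄ᵢ | ȳᵢ | A·x̄ᵢ | A·ȳᵢ
vertical leg | 3840.00 | 12.00 | 80.00 | 46080.00 | 307200.00
horizontal leg | 4200.00 | 94.00 | 15.00 | 394800.00 | 63000.00
gusset | 392.00 | 33.33 | 39.33 | 13066.67 | 15418.67
Σ | 8432.00 |  |  | 453946.67 | 385618.67
x̄ = 453946.67 / 8432.00 = 53.84 in
ȳ = 385618.67 / 8432.00 = 45.73 in

x̄ = 53.84 in, ȳ = 45.73 in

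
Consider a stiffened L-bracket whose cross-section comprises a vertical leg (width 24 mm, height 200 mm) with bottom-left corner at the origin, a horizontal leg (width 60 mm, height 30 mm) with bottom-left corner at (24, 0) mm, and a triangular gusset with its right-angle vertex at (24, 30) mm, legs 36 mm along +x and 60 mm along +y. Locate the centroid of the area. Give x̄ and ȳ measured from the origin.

vertical leg: A = 24 × 200 = 4800.00, centroid at (12.00, 100.00).
horizontal leg: A = 60 × 30 = 1800.00, centroid at (54.00, 15.00).
gusset: A = ½·36·60 = 1080.00, centroid at (36.00, 50.00).
ΣA = 7680.00 mm²
ΣAx̄ = (4800.00)(12.00) + (1800.00)(54.00) + (1080.00)(36.00) = 193680.00 mm³
ΣAȳ = (4800.00)(100.00) + (1800.00)(15.00) + (1080.00)(50.00) = 561000.00 mm³
x̄ = 193680.00 / 7680.00 = 25.22 mm
ȳ = 561000.00 / 7680.00 = 73.05 mm

x̄ = 25.22 mm, ȳ = 73.05 mm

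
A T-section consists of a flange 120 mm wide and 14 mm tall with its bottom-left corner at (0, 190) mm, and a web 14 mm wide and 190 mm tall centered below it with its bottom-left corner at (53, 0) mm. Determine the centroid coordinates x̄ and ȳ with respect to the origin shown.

Part | A | x̄ᵢ | ȳᵢ | A·x̄ᵢ | A·ȳᵢ
web | 2660.00 | 60.00 | 95.00 | 159600.00 | 252700.00
flange | 1680.00 | 60.00 | 197.00 | 100800.00 | 330960.00
Σ | 4340.00 |  |  | 260400.00 | 583660.00
x̄ = 260400.00 / 4340.00 = 60.00 mm
ȳ = 583660.00 / 4340.00 = 134.48 mm

x̄ = 60.00 mm, ȳ = 134.48 mm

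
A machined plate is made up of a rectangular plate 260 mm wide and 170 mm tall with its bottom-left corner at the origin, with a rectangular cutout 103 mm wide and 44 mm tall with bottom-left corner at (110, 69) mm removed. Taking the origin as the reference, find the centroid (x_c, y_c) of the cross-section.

x_c = 126.40 mm, y_c = 84.31 mm

Part | A | x̄ᵢ | ȳᵢ | A·x̄ᵢ | A·ȳᵢ
plate | 44200.00 | 130.00 | 85.00 | 5746000.00 | 3757000.00
hole | -4532.00 | 161.50 | 91.00 | -731918.00 | -412412.00
Σ | 39668.00 |  |  | 5014082.00 | 3344588.00
x_c = 5014082.00 / 39668.00 = 126.40 mm
y_c = 3344588.00 / 39668.00 = 84.31 mm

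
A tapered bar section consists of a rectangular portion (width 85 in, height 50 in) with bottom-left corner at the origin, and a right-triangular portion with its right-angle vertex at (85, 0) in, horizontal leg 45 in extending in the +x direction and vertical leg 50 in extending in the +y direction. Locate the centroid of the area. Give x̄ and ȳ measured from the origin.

x̄ = 54.53 in, ȳ = 23.26 in

Part | A | x̄ᵢ | ȳᵢ | A·x̄ᵢ | A·ȳᵢ
rectangular portion | 4250.00 | 42.50 | 25.00 | 180625.00 | 106250.00
triangular portion | 1125.00 | 100.00 | 16.67 | 112500.00 | 18750.00
Σ | 5375.00 |  |  | 293125.00 | 125000.00
x̄ = 293125.00 / 5375.00 = 54.53 in
ȳ = 125000.00 / 5375.00 = 23.26 in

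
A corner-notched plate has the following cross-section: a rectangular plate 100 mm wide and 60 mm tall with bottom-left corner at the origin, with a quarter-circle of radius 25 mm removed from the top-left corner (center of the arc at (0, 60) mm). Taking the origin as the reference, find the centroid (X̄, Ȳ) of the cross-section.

plate: A = 100 × 60 = 6000.00, centroid at (50.00, 30.00).
removed quarter-circle: A = −¼π·25² = -490.87, centroid at (10.61, 49.39).
ΣA = 5509.13 mm²
ΣAX̄ = (6000.00)(50.00) + (-490.87)(10.61) = 294791.67 mm³
ΣAȲ = (6000.00)(30.00) + (-490.87)(49.39) = 155755.90 mm³
X̄ = 294791.67 / 5509.13 = 53.51 mm
Ȳ = 155755.90 / 5509.13 = 28.27 mm

X̄ = 53.51 mm, Ȳ = 28.27 mm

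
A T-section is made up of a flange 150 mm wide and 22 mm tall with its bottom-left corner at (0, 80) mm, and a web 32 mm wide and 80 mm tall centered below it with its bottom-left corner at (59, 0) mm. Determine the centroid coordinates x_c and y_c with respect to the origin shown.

x_c = 75.00 mm, y_c = 68.72 mm

web: A = 32 × 80 = 2560.00, centroid at (75.00, 40.00).
flange: A = 150 × 22 = 3300.00, centroid at (75.00, 91.00).
ΣA = 5860.00 mm², ΣAx_c = 439500.00 mm³, ΣAy_c = 402700.00 mm³.
x_c = 439500.00/5860.00 = 75.00 mm; y_c = 402700.00/5860.00 = 68.72 mm.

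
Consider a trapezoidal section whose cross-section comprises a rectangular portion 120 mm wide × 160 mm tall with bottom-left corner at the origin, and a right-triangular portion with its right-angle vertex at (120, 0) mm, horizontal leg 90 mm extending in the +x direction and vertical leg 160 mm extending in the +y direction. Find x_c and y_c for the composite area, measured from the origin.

rectangular portion: A = 120 × 160 = 19200.00, centroid at (60.00, 80.00).
triangular portion: A = ½·90·160 = 7200.00, centroid at (150.00, 53.33).
ΣA = 26400.00 mm², ΣAx_c = 2232000.00 mm³, ΣAy_c = 1920000.00 mm³.
x_c = 2232000.00/26400.00 = 84.55 mm; y_c = 1920000.00/26400.00 = 72.73 mm.

x_c = 84.55 mm, y_c = 72.73 mm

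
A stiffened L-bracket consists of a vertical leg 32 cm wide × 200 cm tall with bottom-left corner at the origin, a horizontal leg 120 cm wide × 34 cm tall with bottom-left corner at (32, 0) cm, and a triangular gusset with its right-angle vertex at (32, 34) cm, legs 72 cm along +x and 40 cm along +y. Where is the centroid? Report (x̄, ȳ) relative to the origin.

x̄ = 46.85 cm, ȳ = 65.23 cm

Part | A | x̄ᵢ | ȳᵢ | A·x̄ᵢ | A·ȳᵢ
vertical leg | 6400.00 | 16.00 | 100.00 | 102400.00 | 640000.00
horizontal leg | 4080.00 | 92.00 | 17.00 | 375360.00 | 69360.00
gusset | 1440.00 | 56.00 | 47.33 | 80640.00 | 68160.00
Σ | 11920.00 |  |  | 558400.00 | 777520.00
x̄ = 558400.00 / 11920.00 = 46.85 cm
ȳ = 777520.00 / 11920.00 = 65.23 cm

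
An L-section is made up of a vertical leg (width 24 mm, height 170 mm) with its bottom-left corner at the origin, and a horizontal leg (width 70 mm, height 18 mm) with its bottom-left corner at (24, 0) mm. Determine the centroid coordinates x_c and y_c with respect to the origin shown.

vertical leg: A = 24 × 170 = 4080.00, centroid at (12.00, 85.00).
horizontal leg: A = 70 × 18 = 1260.00, centroid at (59.00, 9.00).
ΣA = 5340.00 mm², ΣAx_c = 123300.00 mm³, ΣAy_c = 358140.00 mm³.
x_c = 123300.00/5340.00 = 23.09 mm; y_c = 358140.00/5340.00 = 67.07 mm.

x_c = 23.09 mm, y_c = 67.07 mm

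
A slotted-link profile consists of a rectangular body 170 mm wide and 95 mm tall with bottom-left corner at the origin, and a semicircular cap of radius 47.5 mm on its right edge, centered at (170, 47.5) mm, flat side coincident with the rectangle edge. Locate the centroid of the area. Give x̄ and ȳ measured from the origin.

rectangular body: A = 170 × 95 = 16150.00, centroid at (85.00, 47.50).
semicircular end: A = ½π·47.5² = 3544.11, centroid at (190.16, 47.50).
ΣA = 19694.11 mm²
ΣAx̄ = (16150.00)(85.00) + (3544.11)(190.16) = 2046696.48 mm³
ΣAȳ = (16150.00)(47.50) + (3544.11)(47.50) = 935470.19 mm³
x̄ = 2046696.48 / 19694.11 = 103.92 mm
ȳ = 935470.19 / 19694.11 = 47.50 mm

x̄ = 103.92 mm, ȳ = 47.50 mm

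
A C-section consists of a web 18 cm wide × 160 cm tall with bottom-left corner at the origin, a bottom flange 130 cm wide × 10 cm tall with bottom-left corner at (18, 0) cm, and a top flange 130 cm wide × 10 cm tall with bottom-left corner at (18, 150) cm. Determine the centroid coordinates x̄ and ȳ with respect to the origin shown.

x̄ = 44.11 cm, ȳ = 80.00 cm

web: A = 18 × 160 = 2880.00, centroid at (9.00, 80.00).
bottom flange: A = 130 × 10 = 1300.00, centroid at (83.00, 5.00).
top flange: A = 130 × 10 = 1300.00, centroid at (83.00, 155.00).
ΣA = 5480.00 cm², ΣAx̄ = 241720.00 cm³, ΣAȳ = 438400.00 cm³.
x̄ = 241720.00/5480.00 = 44.11 cm; ȳ = 438400.00/5480.00 = 80.00 cm.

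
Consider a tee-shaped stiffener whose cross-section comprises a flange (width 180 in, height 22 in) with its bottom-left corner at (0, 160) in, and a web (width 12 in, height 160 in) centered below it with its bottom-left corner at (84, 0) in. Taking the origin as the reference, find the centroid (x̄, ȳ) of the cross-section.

x̄ = 90.00 in, ȳ = 141.29 in

web: A = 12 × 160 = 1920.00, centroid at (90.00, 80.00).
flange: A = 180 × 22 = 3960.00, centroid at (90.00, 171.00).
ΣA = 5880.00 in²
ΣAx̄ = (1920.00)(90.00) + (3960.00)(90.00) = 529200.00 in³
ΣAȳ = (1920.00)(80.00) + (3960.00)(171.00) = 830760.00 in³
x̄ = 529200.00 / 5880.00 = 90.00 in
ȳ = 830760.00 / 5880.00 = 141.29 in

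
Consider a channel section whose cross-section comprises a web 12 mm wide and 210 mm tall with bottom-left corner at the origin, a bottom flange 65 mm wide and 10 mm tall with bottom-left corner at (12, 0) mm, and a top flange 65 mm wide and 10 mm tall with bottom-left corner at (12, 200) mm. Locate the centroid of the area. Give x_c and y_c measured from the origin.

x_c = 19.10 mm, y_c = 105.00 mm

web: A = 12 × 210 = 2520.00, centroid at (6.00, 105.00).
bottom flange: A = 65 × 10 = 650.00, centroid at (44.50, 5.00).
top flange: A = 65 × 10 = 650.00, centroid at (44.50, 205.00).
ΣA = 3820.00 mm², ΣAx_c = 72970.00 mm³, ΣAy_c = 401100.00 mm³.
x_c = 72970.00/3820.00 = 19.10 mm; y_c = 401100.00/3820.00 = 105.00 mm.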